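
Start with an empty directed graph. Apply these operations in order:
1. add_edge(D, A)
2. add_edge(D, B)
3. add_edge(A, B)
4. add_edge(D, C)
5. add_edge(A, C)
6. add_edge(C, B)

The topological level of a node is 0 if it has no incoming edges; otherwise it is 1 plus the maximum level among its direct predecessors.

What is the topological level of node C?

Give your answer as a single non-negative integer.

Op 1: add_edge(D, A). Edges now: 1
Op 2: add_edge(D, B). Edges now: 2
Op 3: add_edge(A, B). Edges now: 3
Op 4: add_edge(D, C). Edges now: 4
Op 5: add_edge(A, C). Edges now: 5
Op 6: add_edge(C, B). Edges now: 6
Compute levels (Kahn BFS):
  sources (in-degree 0): D
  process D: level=0
    D->A: in-degree(A)=0, level(A)=1, enqueue
    D->B: in-degree(B)=2, level(B)>=1
    D->C: in-degree(C)=1, level(C)>=1
  process A: level=1
    A->B: in-degree(B)=1, level(B)>=2
    A->C: in-degree(C)=0, level(C)=2, enqueue
  process C: level=2
    C->B: in-degree(B)=0, level(B)=3, enqueue
  process B: level=3
All levels: A:1, B:3, C:2, D:0
level(C) = 2

Answer: 2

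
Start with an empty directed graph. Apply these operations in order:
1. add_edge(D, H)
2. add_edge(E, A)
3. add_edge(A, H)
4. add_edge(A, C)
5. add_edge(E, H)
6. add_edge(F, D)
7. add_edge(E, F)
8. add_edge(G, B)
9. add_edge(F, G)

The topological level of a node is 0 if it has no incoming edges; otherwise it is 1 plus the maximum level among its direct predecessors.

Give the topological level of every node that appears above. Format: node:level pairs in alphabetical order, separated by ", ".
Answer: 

Op 1: add_edge(D, H). Edges now: 1
Op 2: add_edge(E, A). Edges now: 2
Op 3: add_edge(A, H). Edges now: 3
Op 4: add_edge(A, C). Edges now: 4
Op 5: add_edge(E, H). Edges now: 5
Op 6: add_edge(F, D). Edges now: 6
Op 7: add_edge(E, F). Edges now: 7
Op 8: add_edge(G, B). Edges now: 8
Op 9: add_edge(F, G). Edges now: 9
Compute levels (Kahn BFS):
  sources (in-degree 0): E
  process E: level=0
    E->A: in-degree(A)=0, level(A)=1, enqueue
    E->F: in-degree(F)=0, level(F)=1, enqueue
    E->H: in-degree(H)=2, level(H)>=1
  process A: level=1
    A->C: in-degree(C)=0, level(C)=2, enqueue
    A->H: in-degree(H)=1, level(H)>=2
  process F: level=1
    F->D: in-degree(D)=0, level(D)=2, enqueue
    F->G: in-degree(G)=0, level(G)=2, enqueue
  process C: level=2
  process D: level=2
    D->H: in-degree(H)=0, level(H)=3, enqueue
  process G: level=2
    G->B: in-degree(B)=0, level(B)=3, enqueue
  process H: level=3
  process B: level=3
All levels: A:1, B:3, C:2, D:2, E:0, F:1, G:2, H:3

Answer: A:1, B:3, C:2, D:2, E:0, F:1, G:2, H:3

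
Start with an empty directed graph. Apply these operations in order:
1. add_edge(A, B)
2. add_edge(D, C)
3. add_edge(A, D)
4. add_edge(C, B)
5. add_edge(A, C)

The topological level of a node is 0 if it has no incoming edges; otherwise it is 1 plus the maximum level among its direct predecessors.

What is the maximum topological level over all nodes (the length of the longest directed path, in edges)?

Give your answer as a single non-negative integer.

Answer: 3

Derivation:
Op 1: add_edge(A, B). Edges now: 1
Op 2: add_edge(D, C). Edges now: 2
Op 3: add_edge(A, D). Edges now: 3
Op 4: add_edge(C, B). Edges now: 4
Op 5: add_edge(A, C). Edges now: 5
Compute levels (Kahn BFS):
  sources (in-degree 0): A
  process A: level=0
    A->B: in-degree(B)=1, level(B)>=1
    A->C: in-degree(C)=1, level(C)>=1
    A->D: in-degree(D)=0, level(D)=1, enqueue
  process D: level=1
    D->C: in-degree(C)=0, level(C)=2, enqueue
  process C: level=2
    C->B: in-degree(B)=0, level(B)=3, enqueue
  process B: level=3
All levels: A:0, B:3, C:2, D:1
max level = 3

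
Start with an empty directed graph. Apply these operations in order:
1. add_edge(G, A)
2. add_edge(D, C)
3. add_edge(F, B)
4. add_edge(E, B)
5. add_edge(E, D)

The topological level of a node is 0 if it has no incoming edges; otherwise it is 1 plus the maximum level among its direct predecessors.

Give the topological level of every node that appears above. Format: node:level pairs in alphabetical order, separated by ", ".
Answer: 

Answer: A:1, B:1, C:2, D:1, E:0, F:0, G:0

Derivation:
Op 1: add_edge(G, A). Edges now: 1
Op 2: add_edge(D, C). Edges now: 2
Op 3: add_edge(F, B). Edges now: 3
Op 4: add_edge(E, B). Edges now: 4
Op 5: add_edge(E, D). Edges now: 5
Compute levels (Kahn BFS):
  sources (in-degree 0): E, F, G
  process E: level=0
    E->B: in-degree(B)=1, level(B)>=1
    E->D: in-degree(D)=0, level(D)=1, enqueue
  process F: level=0
    F->B: in-degree(B)=0, level(B)=1, enqueue
  process G: level=0
    G->A: in-degree(A)=0, level(A)=1, enqueue
  process D: level=1
    D->C: in-degree(C)=0, level(C)=2, enqueue
  process B: level=1
  process A: level=1
  process C: level=2
All levels: A:1, B:1, C:2, D:1, E:0, F:0, G:0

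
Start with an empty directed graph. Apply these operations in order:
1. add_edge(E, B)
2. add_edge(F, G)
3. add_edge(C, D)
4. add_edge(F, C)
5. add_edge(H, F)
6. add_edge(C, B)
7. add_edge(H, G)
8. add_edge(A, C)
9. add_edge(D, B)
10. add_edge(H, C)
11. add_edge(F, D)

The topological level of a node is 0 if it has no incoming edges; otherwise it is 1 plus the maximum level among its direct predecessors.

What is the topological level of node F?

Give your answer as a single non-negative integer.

Op 1: add_edge(E, B). Edges now: 1
Op 2: add_edge(F, G). Edges now: 2
Op 3: add_edge(C, D). Edges now: 3
Op 4: add_edge(F, C). Edges now: 4
Op 5: add_edge(H, F). Edges now: 5
Op 6: add_edge(C, B). Edges now: 6
Op 7: add_edge(H, G). Edges now: 7
Op 8: add_edge(A, C). Edges now: 8
Op 9: add_edge(D, B). Edges now: 9
Op 10: add_edge(H, C). Edges now: 10
Op 11: add_edge(F, D). Edges now: 11
Compute levels (Kahn BFS):
  sources (in-degree 0): A, E, H
  process A: level=0
    A->C: in-degree(C)=2, level(C)>=1
  process E: level=0
    E->B: in-degree(B)=2, level(B)>=1
  process H: level=0
    H->C: in-degree(C)=1, level(C)>=1
    H->F: in-degree(F)=0, level(F)=1, enqueue
    H->G: in-degree(G)=1, level(G)>=1
  process F: level=1
    F->C: in-degree(C)=0, level(C)=2, enqueue
    F->D: in-degree(D)=1, level(D)>=2
    F->G: in-degree(G)=0, level(G)=2, enqueue
  process C: level=2
    C->B: in-degree(B)=1, level(B)>=3
    C->D: in-degree(D)=0, level(D)=3, enqueue
  process G: level=2
  process D: level=3
    D->B: in-degree(B)=0, level(B)=4, enqueue
  process B: level=4
All levels: A:0, B:4, C:2, D:3, E:0, F:1, G:2, H:0
level(F) = 1

Answer: 1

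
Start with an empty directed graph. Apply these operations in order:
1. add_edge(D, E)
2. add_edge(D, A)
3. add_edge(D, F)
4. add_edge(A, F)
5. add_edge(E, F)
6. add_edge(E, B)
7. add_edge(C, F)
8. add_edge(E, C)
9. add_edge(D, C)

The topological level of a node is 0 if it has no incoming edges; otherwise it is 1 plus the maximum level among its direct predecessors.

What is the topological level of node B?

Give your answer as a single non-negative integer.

Answer: 2

Derivation:
Op 1: add_edge(D, E). Edges now: 1
Op 2: add_edge(D, A). Edges now: 2
Op 3: add_edge(D, F). Edges now: 3
Op 4: add_edge(A, F). Edges now: 4
Op 5: add_edge(E, F). Edges now: 5
Op 6: add_edge(E, B). Edges now: 6
Op 7: add_edge(C, F). Edges now: 7
Op 8: add_edge(E, C). Edges now: 8
Op 9: add_edge(D, C). Edges now: 9
Compute levels (Kahn BFS):
  sources (in-degree 0): D
  process D: level=0
    D->A: in-degree(A)=0, level(A)=1, enqueue
    D->C: in-degree(C)=1, level(C)>=1
    D->E: in-degree(E)=0, level(E)=1, enqueue
    D->F: in-degree(F)=3, level(F)>=1
  process A: level=1
    A->F: in-degree(F)=2, level(F)>=2
  process E: level=1
    E->B: in-degree(B)=0, level(B)=2, enqueue
    E->C: in-degree(C)=0, level(C)=2, enqueue
    E->F: in-degree(F)=1, level(F)>=2
  process B: level=2
  process C: level=2
    C->F: in-degree(F)=0, level(F)=3, enqueue
  process F: level=3
All levels: A:1, B:2, C:2, D:0, E:1, F:3
level(B) = 2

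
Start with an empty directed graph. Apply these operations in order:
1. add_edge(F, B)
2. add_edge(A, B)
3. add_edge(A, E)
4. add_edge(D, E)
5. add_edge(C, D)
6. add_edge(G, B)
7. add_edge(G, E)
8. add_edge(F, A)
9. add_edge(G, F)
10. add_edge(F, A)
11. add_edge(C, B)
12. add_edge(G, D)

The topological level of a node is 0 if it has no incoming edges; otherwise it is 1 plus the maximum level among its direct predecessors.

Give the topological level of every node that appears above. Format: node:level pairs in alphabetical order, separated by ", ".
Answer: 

Op 1: add_edge(F, B). Edges now: 1
Op 2: add_edge(A, B). Edges now: 2
Op 3: add_edge(A, E). Edges now: 3
Op 4: add_edge(D, E). Edges now: 4
Op 5: add_edge(C, D). Edges now: 5
Op 6: add_edge(G, B). Edges now: 6
Op 7: add_edge(G, E). Edges now: 7
Op 8: add_edge(F, A). Edges now: 8
Op 9: add_edge(G, F). Edges now: 9
Op 10: add_edge(F, A) (duplicate, no change). Edges now: 9
Op 11: add_edge(C, B). Edges now: 10
Op 12: add_edge(G, D). Edges now: 11
Compute levels (Kahn BFS):
  sources (in-degree 0): C, G
  process C: level=0
    C->B: in-degree(B)=3, level(B)>=1
    C->D: in-degree(D)=1, level(D)>=1
  process G: level=0
    G->B: in-degree(B)=2, level(B)>=1
    G->D: in-degree(D)=0, level(D)=1, enqueue
    G->E: in-degree(E)=2, level(E)>=1
    G->F: in-degree(F)=0, level(F)=1, enqueue
  process D: level=1
    D->E: in-degree(E)=1, level(E)>=2
  process F: level=1
    F->A: in-degree(A)=0, level(A)=2, enqueue
    F->B: in-degree(B)=1, level(B)>=2
  process A: level=2
    A->B: in-degree(B)=0, level(B)=3, enqueue
    A->E: in-degree(E)=0, level(E)=3, enqueue
  process B: level=3
  process E: level=3
All levels: A:2, B:3, C:0, D:1, E:3, F:1, G:0

Answer: A:2, B:3, C:0, D:1, E:3, F:1, G:0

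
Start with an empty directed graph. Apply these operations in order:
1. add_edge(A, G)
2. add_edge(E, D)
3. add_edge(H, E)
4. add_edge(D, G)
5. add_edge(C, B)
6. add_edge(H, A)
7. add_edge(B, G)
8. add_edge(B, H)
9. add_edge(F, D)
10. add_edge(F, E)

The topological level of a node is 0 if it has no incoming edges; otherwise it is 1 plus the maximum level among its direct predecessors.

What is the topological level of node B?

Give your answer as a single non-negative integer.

Answer: 1

Derivation:
Op 1: add_edge(A, G). Edges now: 1
Op 2: add_edge(E, D). Edges now: 2
Op 3: add_edge(H, E). Edges now: 3
Op 4: add_edge(D, G). Edges now: 4
Op 5: add_edge(C, B). Edges now: 5
Op 6: add_edge(H, A). Edges now: 6
Op 7: add_edge(B, G). Edges now: 7
Op 8: add_edge(B, H). Edges now: 8
Op 9: add_edge(F, D). Edges now: 9
Op 10: add_edge(F, E). Edges now: 10
Compute levels (Kahn BFS):
  sources (in-degree 0): C, F
  process C: level=0
    C->B: in-degree(B)=0, level(B)=1, enqueue
  process F: level=0
    F->D: in-degree(D)=1, level(D)>=1
    F->E: in-degree(E)=1, level(E)>=1
  process B: level=1
    B->G: in-degree(G)=2, level(G)>=2
    B->H: in-degree(H)=0, level(H)=2, enqueue
  process H: level=2
    H->A: in-degree(A)=0, level(A)=3, enqueue
    H->E: in-degree(E)=0, level(E)=3, enqueue
  process A: level=3
    A->G: in-degree(G)=1, level(G)>=4
  process E: level=3
    E->D: in-degree(D)=0, level(D)=4, enqueue
  process D: level=4
    D->G: in-degree(G)=0, level(G)=5, enqueue
  process G: level=5
All levels: A:3, B:1, C:0, D:4, E:3, F:0, G:5, H:2
level(B) = 1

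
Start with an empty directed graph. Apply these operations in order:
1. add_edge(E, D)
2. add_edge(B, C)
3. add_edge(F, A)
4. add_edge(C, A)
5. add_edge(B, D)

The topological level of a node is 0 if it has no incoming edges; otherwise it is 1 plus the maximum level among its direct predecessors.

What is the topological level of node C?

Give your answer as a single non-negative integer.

Op 1: add_edge(E, D). Edges now: 1
Op 2: add_edge(B, C). Edges now: 2
Op 3: add_edge(F, A). Edges now: 3
Op 4: add_edge(C, A). Edges now: 4
Op 5: add_edge(B, D). Edges now: 5
Compute levels (Kahn BFS):
  sources (in-degree 0): B, E, F
  process B: level=0
    B->C: in-degree(C)=0, level(C)=1, enqueue
    B->D: in-degree(D)=1, level(D)>=1
  process E: level=0
    E->D: in-degree(D)=0, level(D)=1, enqueue
  process F: level=0
    F->A: in-degree(A)=1, level(A)>=1
  process C: level=1
    C->A: in-degree(A)=0, level(A)=2, enqueue
  process D: level=1
  process A: level=2
All levels: A:2, B:0, C:1, D:1, E:0, F:0
level(C) = 1

Answer: 1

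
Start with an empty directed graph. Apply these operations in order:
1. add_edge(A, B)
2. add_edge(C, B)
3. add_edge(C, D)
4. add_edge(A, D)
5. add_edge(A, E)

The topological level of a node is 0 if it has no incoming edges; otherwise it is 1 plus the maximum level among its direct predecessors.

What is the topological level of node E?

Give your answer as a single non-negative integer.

Op 1: add_edge(A, B). Edges now: 1
Op 2: add_edge(C, B). Edges now: 2
Op 3: add_edge(C, D). Edges now: 3
Op 4: add_edge(A, D). Edges now: 4
Op 5: add_edge(A, E). Edges now: 5
Compute levels (Kahn BFS):
  sources (in-degree 0): A, C
  process A: level=0
    A->B: in-degree(B)=1, level(B)>=1
    A->D: in-degree(D)=1, level(D)>=1
    A->E: in-degree(E)=0, level(E)=1, enqueue
  process C: level=0
    C->B: in-degree(B)=0, level(B)=1, enqueue
    C->D: in-degree(D)=0, level(D)=1, enqueue
  process E: level=1
  process B: level=1
  process D: level=1
All levels: A:0, B:1, C:0, D:1, E:1
level(E) = 1

Answer: 1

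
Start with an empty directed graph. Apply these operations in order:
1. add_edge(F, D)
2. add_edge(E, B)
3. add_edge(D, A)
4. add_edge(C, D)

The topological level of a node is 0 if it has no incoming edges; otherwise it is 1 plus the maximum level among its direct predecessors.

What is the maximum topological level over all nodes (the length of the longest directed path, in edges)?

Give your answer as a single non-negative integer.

Answer: 2

Derivation:
Op 1: add_edge(F, D). Edges now: 1
Op 2: add_edge(E, B). Edges now: 2
Op 3: add_edge(D, A). Edges now: 3
Op 4: add_edge(C, D). Edges now: 4
Compute levels (Kahn BFS):
  sources (in-degree 0): C, E, F
  process C: level=0
    C->D: in-degree(D)=1, level(D)>=1
  process E: level=0
    E->B: in-degree(B)=0, level(B)=1, enqueue
  process F: level=0
    F->D: in-degree(D)=0, level(D)=1, enqueue
  process B: level=1
  process D: level=1
    D->A: in-degree(A)=0, level(A)=2, enqueue
  process A: level=2
All levels: A:2, B:1, C:0, D:1, E:0, F:0
max level = 2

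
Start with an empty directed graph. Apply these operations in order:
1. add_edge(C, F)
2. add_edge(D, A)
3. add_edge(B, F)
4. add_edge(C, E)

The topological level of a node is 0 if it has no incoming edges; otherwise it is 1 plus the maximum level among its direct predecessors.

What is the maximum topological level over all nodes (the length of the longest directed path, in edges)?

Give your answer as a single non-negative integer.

Answer: 1

Derivation:
Op 1: add_edge(C, F). Edges now: 1
Op 2: add_edge(D, A). Edges now: 2
Op 3: add_edge(B, F). Edges now: 3
Op 4: add_edge(C, E). Edges now: 4
Compute levels (Kahn BFS):
  sources (in-degree 0): B, C, D
  process B: level=0
    B->F: in-degree(F)=1, level(F)>=1
  process C: level=0
    C->E: in-degree(E)=0, level(E)=1, enqueue
    C->F: in-degree(F)=0, level(F)=1, enqueue
  process D: level=0
    D->A: in-degree(A)=0, level(A)=1, enqueue
  process E: level=1
  process F: level=1
  process A: level=1
All levels: A:1, B:0, C:0, D:0, E:1, F:1
max level = 1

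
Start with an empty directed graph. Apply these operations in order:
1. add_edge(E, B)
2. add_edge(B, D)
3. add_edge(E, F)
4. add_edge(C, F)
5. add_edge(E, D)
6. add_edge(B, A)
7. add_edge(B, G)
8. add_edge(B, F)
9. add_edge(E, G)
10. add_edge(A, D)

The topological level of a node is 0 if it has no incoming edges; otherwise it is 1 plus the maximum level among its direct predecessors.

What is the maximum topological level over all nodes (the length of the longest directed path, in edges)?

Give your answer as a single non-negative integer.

Answer: 3

Derivation:
Op 1: add_edge(E, B). Edges now: 1
Op 2: add_edge(B, D). Edges now: 2
Op 3: add_edge(E, F). Edges now: 3
Op 4: add_edge(C, F). Edges now: 4
Op 5: add_edge(E, D). Edges now: 5
Op 6: add_edge(B, A). Edges now: 6
Op 7: add_edge(B, G). Edges now: 7
Op 8: add_edge(B, F). Edges now: 8
Op 9: add_edge(E, G). Edges now: 9
Op 10: add_edge(A, D). Edges now: 10
Compute levels (Kahn BFS):
  sources (in-degree 0): C, E
  process C: level=0
    C->F: in-degree(F)=2, level(F)>=1
  process E: level=0
    E->B: in-degree(B)=0, level(B)=1, enqueue
    E->D: in-degree(D)=2, level(D)>=1
    E->F: in-degree(F)=1, level(F)>=1
    E->G: in-degree(G)=1, level(G)>=1
  process B: level=1
    B->A: in-degree(A)=0, level(A)=2, enqueue
    B->D: in-degree(D)=1, level(D)>=2
    B->F: in-degree(F)=0, level(F)=2, enqueue
    B->G: in-degree(G)=0, level(G)=2, enqueue
  process A: level=2
    A->D: in-degree(D)=0, level(D)=3, enqueue
  process F: level=2
  process G: level=2
  process D: level=3
All levels: A:2, B:1, C:0, D:3, E:0, F:2, G:2
max level = 3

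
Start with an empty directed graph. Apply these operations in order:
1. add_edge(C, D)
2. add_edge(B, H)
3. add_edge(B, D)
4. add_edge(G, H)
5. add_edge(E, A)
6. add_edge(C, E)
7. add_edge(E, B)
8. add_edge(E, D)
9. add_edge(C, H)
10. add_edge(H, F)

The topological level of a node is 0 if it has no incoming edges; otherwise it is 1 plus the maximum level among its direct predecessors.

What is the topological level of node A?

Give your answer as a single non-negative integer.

Op 1: add_edge(C, D). Edges now: 1
Op 2: add_edge(B, H). Edges now: 2
Op 3: add_edge(B, D). Edges now: 3
Op 4: add_edge(G, H). Edges now: 4
Op 5: add_edge(E, A). Edges now: 5
Op 6: add_edge(C, E). Edges now: 6
Op 7: add_edge(E, B). Edges now: 7
Op 8: add_edge(E, D). Edges now: 8
Op 9: add_edge(C, H). Edges now: 9
Op 10: add_edge(H, F). Edges now: 10
Compute levels (Kahn BFS):
  sources (in-degree 0): C, G
  process C: level=0
    C->D: in-degree(D)=2, level(D)>=1
    C->E: in-degree(E)=0, level(E)=1, enqueue
    C->H: in-degree(H)=2, level(H)>=1
  process G: level=0
    G->H: in-degree(H)=1, level(H)>=1
  process E: level=1
    E->A: in-degree(A)=0, level(A)=2, enqueue
    E->B: in-degree(B)=0, level(B)=2, enqueue
    E->D: in-degree(D)=1, level(D)>=2
  process A: level=2
  process B: level=2
    B->D: in-degree(D)=0, level(D)=3, enqueue
    B->H: in-degree(H)=0, level(H)=3, enqueue
  process D: level=3
  process H: level=3
    H->F: in-degree(F)=0, level(F)=4, enqueue
  process F: level=4
All levels: A:2, B:2, C:0, D:3, E:1, F:4, G:0, H:3
level(A) = 2

Answer: 2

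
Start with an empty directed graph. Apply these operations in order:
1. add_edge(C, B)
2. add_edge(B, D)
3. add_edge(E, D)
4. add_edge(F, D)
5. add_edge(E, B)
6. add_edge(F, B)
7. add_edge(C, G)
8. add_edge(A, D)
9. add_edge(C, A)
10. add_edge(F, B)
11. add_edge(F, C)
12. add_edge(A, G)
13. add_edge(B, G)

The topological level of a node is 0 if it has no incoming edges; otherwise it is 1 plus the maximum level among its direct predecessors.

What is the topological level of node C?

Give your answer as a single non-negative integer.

Answer: 1

Derivation:
Op 1: add_edge(C, B). Edges now: 1
Op 2: add_edge(B, D). Edges now: 2
Op 3: add_edge(E, D). Edges now: 3
Op 4: add_edge(F, D). Edges now: 4
Op 5: add_edge(E, B). Edges now: 5
Op 6: add_edge(F, B). Edges now: 6
Op 7: add_edge(C, G). Edges now: 7
Op 8: add_edge(A, D). Edges now: 8
Op 9: add_edge(C, A). Edges now: 9
Op 10: add_edge(F, B) (duplicate, no change). Edges now: 9
Op 11: add_edge(F, C). Edges now: 10
Op 12: add_edge(A, G). Edges now: 11
Op 13: add_edge(B, G). Edges now: 12
Compute levels (Kahn BFS):
  sources (in-degree 0): E, F
  process E: level=0
    E->B: in-degree(B)=2, level(B)>=1
    E->D: in-degree(D)=3, level(D)>=1
  process F: level=0
    F->B: in-degree(B)=1, level(B)>=1
    F->C: in-degree(C)=0, level(C)=1, enqueue
    F->D: in-degree(D)=2, level(D)>=1
  process C: level=1
    C->A: in-degree(A)=0, level(A)=2, enqueue
    C->B: in-degree(B)=0, level(B)=2, enqueue
    C->G: in-degree(G)=2, level(G)>=2
  process A: level=2
    A->D: in-degree(D)=1, level(D)>=3
    A->G: in-degree(G)=1, level(G)>=3
  process B: level=2
    B->D: in-degree(D)=0, level(D)=3, enqueue
    B->G: in-degree(G)=0, level(G)=3, enqueue
  process D: level=3
  process G: level=3
All levels: A:2, B:2, C:1, D:3, E:0, F:0, G:3
level(C) = 1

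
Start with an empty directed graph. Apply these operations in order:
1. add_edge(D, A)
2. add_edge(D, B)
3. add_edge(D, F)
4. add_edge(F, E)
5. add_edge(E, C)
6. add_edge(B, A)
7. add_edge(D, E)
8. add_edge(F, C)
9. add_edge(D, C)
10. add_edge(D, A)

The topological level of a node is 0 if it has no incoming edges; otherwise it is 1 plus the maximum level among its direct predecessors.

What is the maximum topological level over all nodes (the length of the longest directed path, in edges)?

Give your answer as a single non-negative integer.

Op 1: add_edge(D, A). Edges now: 1
Op 2: add_edge(D, B). Edges now: 2
Op 3: add_edge(D, F). Edges now: 3
Op 4: add_edge(F, E). Edges now: 4
Op 5: add_edge(E, C). Edges now: 5
Op 6: add_edge(B, A). Edges now: 6
Op 7: add_edge(D, E). Edges now: 7
Op 8: add_edge(F, C). Edges now: 8
Op 9: add_edge(D, C). Edges now: 9
Op 10: add_edge(D, A) (duplicate, no change). Edges now: 9
Compute levels (Kahn BFS):
  sources (in-degree 0): D
  process D: level=0
    D->A: in-degree(A)=1, level(A)>=1
    D->B: in-degree(B)=0, level(B)=1, enqueue
    D->C: in-degree(C)=2, level(C)>=1
    D->E: in-degree(E)=1, level(E)>=1
    D->F: in-degree(F)=0, level(F)=1, enqueue
  process B: level=1
    B->A: in-degree(A)=0, level(A)=2, enqueue
  process F: level=1
    F->C: in-degree(C)=1, level(C)>=2
    F->E: in-degree(E)=0, level(E)=2, enqueue
  process A: level=2
  process E: level=2
    E->C: in-degree(C)=0, level(C)=3, enqueue
  process C: level=3
All levels: A:2, B:1, C:3, D:0, E:2, F:1
max level = 3

Answer: 3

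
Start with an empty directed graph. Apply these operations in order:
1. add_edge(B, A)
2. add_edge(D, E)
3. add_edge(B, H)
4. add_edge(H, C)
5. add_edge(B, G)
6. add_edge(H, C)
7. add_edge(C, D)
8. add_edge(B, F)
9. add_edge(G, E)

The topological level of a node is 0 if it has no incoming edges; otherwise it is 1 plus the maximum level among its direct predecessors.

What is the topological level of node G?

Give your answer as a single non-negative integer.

Op 1: add_edge(B, A). Edges now: 1
Op 2: add_edge(D, E). Edges now: 2
Op 3: add_edge(B, H). Edges now: 3
Op 4: add_edge(H, C). Edges now: 4
Op 5: add_edge(B, G). Edges now: 5
Op 6: add_edge(H, C) (duplicate, no change). Edges now: 5
Op 7: add_edge(C, D). Edges now: 6
Op 8: add_edge(B, F). Edges now: 7
Op 9: add_edge(G, E). Edges now: 8
Compute levels (Kahn BFS):
  sources (in-degree 0): B
  process B: level=0
    B->A: in-degree(A)=0, level(A)=1, enqueue
    B->F: in-degree(F)=0, level(F)=1, enqueue
    B->G: in-degree(G)=0, level(G)=1, enqueue
    B->H: in-degree(H)=0, level(H)=1, enqueue
  process A: level=1
  process F: level=1
  process G: level=1
    G->E: in-degree(E)=1, level(E)>=2
  process H: level=1
    H->C: in-degree(C)=0, level(C)=2, enqueue
  process C: level=2
    C->D: in-degree(D)=0, level(D)=3, enqueue
  process D: level=3
    D->E: in-degree(E)=0, level(E)=4, enqueue
  process E: level=4
All levels: A:1, B:0, C:2, D:3, E:4, F:1, G:1, H:1
level(G) = 1

Answer: 1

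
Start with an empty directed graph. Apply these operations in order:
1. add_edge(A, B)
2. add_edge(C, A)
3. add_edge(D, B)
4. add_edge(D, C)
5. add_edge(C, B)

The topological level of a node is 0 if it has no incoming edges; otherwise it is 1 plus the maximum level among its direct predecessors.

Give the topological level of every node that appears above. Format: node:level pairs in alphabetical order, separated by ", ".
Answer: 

Op 1: add_edge(A, B). Edges now: 1
Op 2: add_edge(C, A). Edges now: 2
Op 3: add_edge(D, B). Edges now: 3
Op 4: add_edge(D, C). Edges now: 4
Op 5: add_edge(C, B). Edges now: 5
Compute levels (Kahn BFS):
  sources (in-degree 0): D
  process D: level=0
    D->B: in-degree(B)=2, level(B)>=1
    D->C: in-degree(C)=0, level(C)=1, enqueue
  process C: level=1
    C->A: in-degree(A)=0, level(A)=2, enqueue
    C->B: in-degree(B)=1, level(B)>=2
  process A: level=2
    A->B: in-degree(B)=0, level(B)=3, enqueue
  process B: level=3
All levels: A:2, B:3, C:1, D:0

Answer: A:2, B:3, C:1, D:0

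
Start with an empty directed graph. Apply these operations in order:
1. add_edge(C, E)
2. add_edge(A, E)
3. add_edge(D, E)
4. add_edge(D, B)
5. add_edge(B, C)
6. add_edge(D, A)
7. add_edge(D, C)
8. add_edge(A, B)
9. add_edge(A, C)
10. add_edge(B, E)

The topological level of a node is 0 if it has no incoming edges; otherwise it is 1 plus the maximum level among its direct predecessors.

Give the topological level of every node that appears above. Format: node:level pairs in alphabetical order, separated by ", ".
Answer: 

Answer: A:1, B:2, C:3, D:0, E:4

Derivation:
Op 1: add_edge(C, E). Edges now: 1
Op 2: add_edge(A, E). Edges now: 2
Op 3: add_edge(D, E). Edges now: 3
Op 4: add_edge(D, B). Edges now: 4
Op 5: add_edge(B, C). Edges now: 5
Op 6: add_edge(D, A). Edges now: 6
Op 7: add_edge(D, C). Edges now: 7
Op 8: add_edge(A, B). Edges now: 8
Op 9: add_edge(A, C). Edges now: 9
Op 10: add_edge(B, E). Edges now: 10
Compute levels (Kahn BFS):
  sources (in-degree 0): D
  process D: level=0
    D->A: in-degree(A)=0, level(A)=1, enqueue
    D->B: in-degree(B)=1, level(B)>=1
    D->C: in-degree(C)=2, level(C)>=1
    D->E: in-degree(E)=3, level(E)>=1
  process A: level=1
    A->B: in-degree(B)=0, level(B)=2, enqueue
    A->C: in-degree(C)=1, level(C)>=2
    A->E: in-degree(E)=2, level(E)>=2
  process B: level=2
    B->C: in-degree(C)=0, level(C)=3, enqueue
    B->E: in-degree(E)=1, level(E)>=3
  process C: level=3
    C->E: in-degree(E)=0, level(E)=4, enqueue
  process E: level=4
All levels: A:1, B:2, C:3, D:0, E:4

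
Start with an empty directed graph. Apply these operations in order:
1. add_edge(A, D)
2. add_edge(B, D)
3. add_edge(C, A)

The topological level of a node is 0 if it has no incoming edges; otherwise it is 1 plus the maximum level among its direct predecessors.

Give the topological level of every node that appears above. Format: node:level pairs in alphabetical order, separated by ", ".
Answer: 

Op 1: add_edge(A, D). Edges now: 1
Op 2: add_edge(B, D). Edges now: 2
Op 3: add_edge(C, A). Edges now: 3
Compute levels (Kahn BFS):
  sources (in-degree 0): B, C
  process B: level=0
    B->D: in-degree(D)=1, level(D)>=1
  process C: level=0
    C->A: in-degree(A)=0, level(A)=1, enqueue
  process A: level=1
    A->D: in-degree(D)=0, level(D)=2, enqueue
  process D: level=2
All levels: A:1, B:0, C:0, D:2

Answer: A:1, B:0, C:0, D:2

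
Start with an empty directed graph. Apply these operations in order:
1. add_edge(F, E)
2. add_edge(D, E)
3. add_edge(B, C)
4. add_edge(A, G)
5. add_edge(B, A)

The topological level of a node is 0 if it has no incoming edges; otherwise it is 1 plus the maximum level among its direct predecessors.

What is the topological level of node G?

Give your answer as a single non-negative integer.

Op 1: add_edge(F, E). Edges now: 1
Op 2: add_edge(D, E). Edges now: 2
Op 3: add_edge(B, C). Edges now: 3
Op 4: add_edge(A, G). Edges now: 4
Op 5: add_edge(B, A). Edges now: 5
Compute levels (Kahn BFS):
  sources (in-degree 0): B, D, F
  process B: level=0
    B->A: in-degree(A)=0, level(A)=1, enqueue
    B->C: in-degree(C)=0, level(C)=1, enqueue
  process D: level=0
    D->E: in-degree(E)=1, level(E)>=1
  process F: level=0
    F->E: in-degree(E)=0, level(E)=1, enqueue
  process A: level=1
    A->G: in-degree(G)=0, level(G)=2, enqueue
  process C: level=1
  process E: level=1
  process G: level=2
All levels: A:1, B:0, C:1, D:0, E:1, F:0, G:2
level(G) = 2

Answer: 2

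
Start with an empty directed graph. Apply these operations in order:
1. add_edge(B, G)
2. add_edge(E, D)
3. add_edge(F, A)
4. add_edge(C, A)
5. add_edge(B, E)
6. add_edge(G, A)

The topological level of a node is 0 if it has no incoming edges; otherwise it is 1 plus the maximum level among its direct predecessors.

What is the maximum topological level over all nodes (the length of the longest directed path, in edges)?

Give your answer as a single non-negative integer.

Answer: 2

Derivation:
Op 1: add_edge(B, G). Edges now: 1
Op 2: add_edge(E, D). Edges now: 2
Op 3: add_edge(F, A). Edges now: 3
Op 4: add_edge(C, A). Edges now: 4
Op 5: add_edge(B, E). Edges now: 5
Op 6: add_edge(G, A). Edges now: 6
Compute levels (Kahn BFS):
  sources (in-degree 0): B, C, F
  process B: level=0
    B->E: in-degree(E)=0, level(E)=1, enqueue
    B->G: in-degree(G)=0, level(G)=1, enqueue
  process C: level=0
    C->A: in-degree(A)=2, level(A)>=1
  process F: level=0
    F->A: in-degree(A)=1, level(A)>=1
  process E: level=1
    E->D: in-degree(D)=0, level(D)=2, enqueue
  process G: level=1
    G->A: in-degree(A)=0, level(A)=2, enqueue
  process D: level=2
  process A: level=2
All levels: A:2, B:0, C:0, D:2, E:1, F:0, G:1
max level = 2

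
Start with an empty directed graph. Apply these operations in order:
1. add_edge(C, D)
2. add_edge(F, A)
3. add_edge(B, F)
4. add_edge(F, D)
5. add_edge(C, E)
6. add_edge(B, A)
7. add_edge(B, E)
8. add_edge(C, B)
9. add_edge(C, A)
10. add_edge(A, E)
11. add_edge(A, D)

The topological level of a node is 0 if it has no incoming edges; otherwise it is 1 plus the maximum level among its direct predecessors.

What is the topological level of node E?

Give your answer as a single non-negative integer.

Op 1: add_edge(C, D). Edges now: 1
Op 2: add_edge(F, A). Edges now: 2
Op 3: add_edge(B, F). Edges now: 3
Op 4: add_edge(F, D). Edges now: 4
Op 5: add_edge(C, E). Edges now: 5
Op 6: add_edge(B, A). Edges now: 6
Op 7: add_edge(B, E). Edges now: 7
Op 8: add_edge(C, B). Edges now: 8
Op 9: add_edge(C, A). Edges now: 9
Op 10: add_edge(A, E). Edges now: 10
Op 11: add_edge(A, D). Edges now: 11
Compute levels (Kahn BFS):
  sources (in-degree 0): C
  process C: level=0
    C->A: in-degree(A)=2, level(A)>=1
    C->B: in-degree(B)=0, level(B)=1, enqueue
    C->D: in-degree(D)=2, level(D)>=1
    C->E: in-degree(E)=2, level(E)>=1
  process B: level=1
    B->A: in-degree(A)=1, level(A)>=2
    B->E: in-degree(E)=1, level(E)>=2
    B->F: in-degree(F)=0, level(F)=2, enqueue
  process F: level=2
    F->A: in-degree(A)=0, level(A)=3, enqueue
    F->D: in-degree(D)=1, level(D)>=3
  process A: level=3
    A->D: in-degree(D)=0, level(D)=4, enqueue
    A->E: in-degree(E)=0, level(E)=4, enqueue
  process D: level=4
  process E: level=4
All levels: A:3, B:1, C:0, D:4, E:4, F:2
level(E) = 4

Answer: 4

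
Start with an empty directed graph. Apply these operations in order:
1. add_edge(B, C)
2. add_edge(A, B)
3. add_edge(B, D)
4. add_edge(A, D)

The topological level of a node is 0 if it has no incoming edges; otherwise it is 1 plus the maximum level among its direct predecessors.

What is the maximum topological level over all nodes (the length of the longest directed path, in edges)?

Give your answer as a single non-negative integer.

Op 1: add_edge(B, C). Edges now: 1
Op 2: add_edge(A, B). Edges now: 2
Op 3: add_edge(B, D). Edges now: 3
Op 4: add_edge(A, D). Edges now: 4
Compute levels (Kahn BFS):
  sources (in-degree 0): A
  process A: level=0
    A->B: in-degree(B)=0, level(B)=1, enqueue
    A->D: in-degree(D)=1, level(D)>=1
  process B: level=1
    B->C: in-degree(C)=0, level(C)=2, enqueue
    B->D: in-degree(D)=0, level(D)=2, enqueue
  process C: level=2
  process D: level=2
All levels: A:0, B:1, C:2, D:2
max level = 2

Answer: 2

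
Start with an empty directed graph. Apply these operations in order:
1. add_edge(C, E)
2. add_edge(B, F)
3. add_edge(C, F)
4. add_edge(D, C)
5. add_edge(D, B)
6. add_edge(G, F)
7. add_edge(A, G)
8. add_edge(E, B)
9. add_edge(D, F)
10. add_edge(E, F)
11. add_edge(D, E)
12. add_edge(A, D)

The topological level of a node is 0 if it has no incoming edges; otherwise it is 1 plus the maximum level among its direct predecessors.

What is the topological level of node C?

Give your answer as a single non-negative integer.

Answer: 2

Derivation:
Op 1: add_edge(C, E). Edges now: 1
Op 2: add_edge(B, F). Edges now: 2
Op 3: add_edge(C, F). Edges now: 3
Op 4: add_edge(D, C). Edges now: 4
Op 5: add_edge(D, B). Edges now: 5
Op 6: add_edge(G, F). Edges now: 6
Op 7: add_edge(A, G). Edges now: 7
Op 8: add_edge(E, B). Edges now: 8
Op 9: add_edge(D, F). Edges now: 9
Op 10: add_edge(E, F). Edges now: 10
Op 11: add_edge(D, E). Edges now: 11
Op 12: add_edge(A, D). Edges now: 12
Compute levels (Kahn BFS):
  sources (in-degree 0): A
  process A: level=0
    A->D: in-degree(D)=0, level(D)=1, enqueue
    A->G: in-degree(G)=0, level(G)=1, enqueue
  process D: level=1
    D->B: in-degree(B)=1, level(B)>=2
    D->C: in-degree(C)=0, level(C)=2, enqueue
    D->E: in-degree(E)=1, level(E)>=2
    D->F: in-degree(F)=4, level(F)>=2
  process G: level=1
    G->F: in-degree(F)=3, level(F)>=2
  process C: level=2
    C->E: in-degree(E)=0, level(E)=3, enqueue
    C->F: in-degree(F)=2, level(F)>=3
  process E: level=3
    E->B: in-degree(B)=0, level(B)=4, enqueue
    E->F: in-degree(F)=1, level(F)>=4
  process B: level=4
    B->F: in-degree(F)=0, level(F)=5, enqueue
  process F: level=5
All levels: A:0, B:4, C:2, D:1, E:3, F:5, G:1
level(C) = 2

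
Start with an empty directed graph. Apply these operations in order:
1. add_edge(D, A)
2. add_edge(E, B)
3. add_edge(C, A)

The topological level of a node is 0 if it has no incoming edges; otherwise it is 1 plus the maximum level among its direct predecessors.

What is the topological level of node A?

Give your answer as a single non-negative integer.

Answer: 1

Derivation:
Op 1: add_edge(D, A). Edges now: 1
Op 2: add_edge(E, B). Edges now: 2
Op 3: add_edge(C, A). Edges now: 3
Compute levels (Kahn BFS):
  sources (in-degree 0): C, D, E
  process C: level=0
    C->A: in-degree(A)=1, level(A)>=1
  process D: level=0
    D->A: in-degree(A)=0, level(A)=1, enqueue
  process E: level=0
    E->B: in-degree(B)=0, level(B)=1, enqueue
  process A: level=1
  process B: level=1
All levels: A:1, B:1, C:0, D:0, E:0
level(A) = 1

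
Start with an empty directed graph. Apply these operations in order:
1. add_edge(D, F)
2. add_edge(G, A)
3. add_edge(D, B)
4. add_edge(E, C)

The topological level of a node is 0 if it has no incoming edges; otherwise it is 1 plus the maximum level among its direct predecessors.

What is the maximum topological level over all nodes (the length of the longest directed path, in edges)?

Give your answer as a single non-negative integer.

Op 1: add_edge(D, F). Edges now: 1
Op 2: add_edge(G, A). Edges now: 2
Op 3: add_edge(D, B). Edges now: 3
Op 4: add_edge(E, C). Edges now: 4
Compute levels (Kahn BFS):
  sources (in-degree 0): D, E, G
  process D: level=0
    D->B: in-degree(B)=0, level(B)=1, enqueue
    D->F: in-degree(F)=0, level(F)=1, enqueue
  process E: level=0
    E->C: in-degree(C)=0, level(C)=1, enqueue
  process G: level=0
    G->A: in-degree(A)=0, level(A)=1, enqueue
  process B: level=1
  process F: level=1
  process C: level=1
  process A: level=1
All levels: A:1, B:1, C:1, D:0, E:0, F:1, G:0
max level = 1

Answer: 1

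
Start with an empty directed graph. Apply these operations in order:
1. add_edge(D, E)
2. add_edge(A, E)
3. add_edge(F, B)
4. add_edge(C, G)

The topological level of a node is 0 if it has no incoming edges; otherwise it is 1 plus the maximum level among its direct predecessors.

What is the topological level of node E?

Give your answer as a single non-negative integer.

Op 1: add_edge(D, E). Edges now: 1
Op 2: add_edge(A, E). Edges now: 2
Op 3: add_edge(F, B). Edges now: 3
Op 4: add_edge(C, G). Edges now: 4
Compute levels (Kahn BFS):
  sources (in-degree 0): A, C, D, F
  process A: level=0
    A->E: in-degree(E)=1, level(E)>=1
  process C: level=0
    C->G: in-degree(G)=0, level(G)=1, enqueue
  process D: level=0
    D->E: in-degree(E)=0, level(E)=1, enqueue
  process F: level=0
    F->B: in-degree(B)=0, level(B)=1, enqueue
  process G: level=1
  process E: level=1
  process B: level=1
All levels: A:0, B:1, C:0, D:0, E:1, F:0, G:1
level(E) = 1

Answer: 1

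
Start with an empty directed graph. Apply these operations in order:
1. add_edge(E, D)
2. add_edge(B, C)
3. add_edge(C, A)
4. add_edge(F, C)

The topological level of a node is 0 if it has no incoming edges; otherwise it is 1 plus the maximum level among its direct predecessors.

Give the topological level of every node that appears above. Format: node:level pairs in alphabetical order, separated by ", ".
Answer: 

Answer: A:2, B:0, C:1, D:1, E:0, F:0

Derivation:
Op 1: add_edge(E, D). Edges now: 1
Op 2: add_edge(B, C). Edges now: 2
Op 3: add_edge(C, A). Edges now: 3
Op 4: add_edge(F, C). Edges now: 4
Compute levels (Kahn BFS):
  sources (in-degree 0): B, E, F
  process B: level=0
    B->C: in-degree(C)=1, level(C)>=1
  process E: level=0
    E->D: in-degree(D)=0, level(D)=1, enqueue
  process F: level=0
    F->C: in-degree(C)=0, level(C)=1, enqueue
  process D: level=1
  process C: level=1
    C->A: in-degree(A)=0, level(A)=2, enqueue
  process A: level=2
All levels: A:2, B:0, C:1, D:1, E:0, F:0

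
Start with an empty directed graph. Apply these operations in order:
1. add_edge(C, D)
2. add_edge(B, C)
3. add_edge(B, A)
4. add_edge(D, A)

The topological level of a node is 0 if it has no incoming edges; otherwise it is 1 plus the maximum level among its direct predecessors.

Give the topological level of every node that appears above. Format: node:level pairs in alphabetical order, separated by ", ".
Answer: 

Answer: A:3, B:0, C:1, D:2

Derivation:
Op 1: add_edge(C, D). Edges now: 1
Op 2: add_edge(B, C). Edges now: 2
Op 3: add_edge(B, A). Edges now: 3
Op 4: add_edge(D, A). Edges now: 4
Compute levels (Kahn BFS):
  sources (in-degree 0): B
  process B: level=0
    B->A: in-degree(A)=1, level(A)>=1
    B->C: in-degree(C)=0, level(C)=1, enqueue
  process C: level=1
    C->D: in-degree(D)=0, level(D)=2, enqueue
  process D: level=2
    D->A: in-degree(A)=0, level(A)=3, enqueue
  process A: level=3
All levels: A:3, B:0, C:1, D:2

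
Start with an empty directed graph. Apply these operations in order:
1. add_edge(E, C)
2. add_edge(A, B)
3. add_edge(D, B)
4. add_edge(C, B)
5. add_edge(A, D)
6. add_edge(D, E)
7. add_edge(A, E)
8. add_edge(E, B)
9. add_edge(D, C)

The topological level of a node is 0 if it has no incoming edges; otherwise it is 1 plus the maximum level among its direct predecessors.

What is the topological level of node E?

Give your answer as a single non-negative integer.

Answer: 2

Derivation:
Op 1: add_edge(E, C). Edges now: 1
Op 2: add_edge(A, B). Edges now: 2
Op 3: add_edge(D, B). Edges now: 3
Op 4: add_edge(C, B). Edges now: 4
Op 5: add_edge(A, D). Edges now: 5
Op 6: add_edge(D, E). Edges now: 6
Op 7: add_edge(A, E). Edges now: 7
Op 8: add_edge(E, B). Edges now: 8
Op 9: add_edge(D, C). Edges now: 9
Compute levels (Kahn BFS):
  sources (in-degree 0): A
  process A: level=0
    A->B: in-degree(B)=3, level(B)>=1
    A->D: in-degree(D)=0, level(D)=1, enqueue
    A->E: in-degree(E)=1, level(E)>=1
  process D: level=1
    D->B: in-degree(B)=2, level(B)>=2
    D->C: in-degree(C)=1, level(C)>=2
    D->E: in-degree(E)=0, level(E)=2, enqueue
  process E: level=2
    E->B: in-degree(B)=1, level(B)>=3
    E->C: in-degree(C)=0, level(C)=3, enqueue
  process C: level=3
    C->B: in-degree(B)=0, level(B)=4, enqueue
  process B: level=4
All levels: A:0, B:4, C:3, D:1, E:2
level(E) = 2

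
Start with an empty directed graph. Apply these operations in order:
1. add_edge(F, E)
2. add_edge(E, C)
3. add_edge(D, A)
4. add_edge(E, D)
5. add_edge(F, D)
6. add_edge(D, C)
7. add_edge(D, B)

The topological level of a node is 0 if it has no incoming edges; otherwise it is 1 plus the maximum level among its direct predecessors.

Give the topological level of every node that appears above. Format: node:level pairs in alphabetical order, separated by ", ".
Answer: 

Answer: A:3, B:3, C:3, D:2, E:1, F:0

Derivation:
Op 1: add_edge(F, E). Edges now: 1
Op 2: add_edge(E, C). Edges now: 2
Op 3: add_edge(D, A). Edges now: 3
Op 4: add_edge(E, D). Edges now: 4
Op 5: add_edge(F, D). Edges now: 5
Op 6: add_edge(D, C). Edges now: 6
Op 7: add_edge(D, B). Edges now: 7
Compute levels (Kahn BFS):
  sources (in-degree 0): F
  process F: level=0
    F->D: in-degree(D)=1, level(D)>=1
    F->E: in-degree(E)=0, level(E)=1, enqueue
  process E: level=1
    E->C: in-degree(C)=1, level(C)>=2
    E->D: in-degree(D)=0, level(D)=2, enqueue
  process D: level=2
    D->A: in-degree(A)=0, level(A)=3, enqueue
    D->B: in-degree(B)=0, level(B)=3, enqueue
    D->C: in-degree(C)=0, level(C)=3, enqueue
  process A: level=3
  process B: level=3
  process C: level=3
All levels: A:3, B:3, C:3, D:2, E:1, F:0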